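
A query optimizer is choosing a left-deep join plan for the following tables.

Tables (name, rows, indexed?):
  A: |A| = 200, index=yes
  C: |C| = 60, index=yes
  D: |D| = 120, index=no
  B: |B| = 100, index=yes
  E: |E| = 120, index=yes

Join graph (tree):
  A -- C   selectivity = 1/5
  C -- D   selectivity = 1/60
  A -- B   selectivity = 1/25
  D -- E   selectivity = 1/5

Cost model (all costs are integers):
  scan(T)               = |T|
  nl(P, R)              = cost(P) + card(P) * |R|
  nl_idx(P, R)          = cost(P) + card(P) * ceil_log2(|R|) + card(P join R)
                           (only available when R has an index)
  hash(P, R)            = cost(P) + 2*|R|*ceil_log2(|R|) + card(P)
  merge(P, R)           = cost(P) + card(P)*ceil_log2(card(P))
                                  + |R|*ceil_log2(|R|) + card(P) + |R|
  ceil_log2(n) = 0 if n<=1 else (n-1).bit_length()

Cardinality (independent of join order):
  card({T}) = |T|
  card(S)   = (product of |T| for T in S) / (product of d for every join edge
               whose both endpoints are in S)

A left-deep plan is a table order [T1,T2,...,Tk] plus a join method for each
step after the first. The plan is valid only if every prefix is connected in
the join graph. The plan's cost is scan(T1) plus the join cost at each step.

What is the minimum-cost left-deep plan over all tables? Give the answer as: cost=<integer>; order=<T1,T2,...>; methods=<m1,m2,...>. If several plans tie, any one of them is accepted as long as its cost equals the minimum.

Selinger DP (subsets sized 1..n):
  {A}: scan cost=200, card=200
  {C}: scan cost=60, card=60
  {D}: scan cost=120, card=120
  {B}: scan cost=100, card=100
  {E}: scan cost=120, card=120
  {AC}: card=2400; try (C,hash)→1120, (A,merge)→2280, (C,merge)→2420, (A,nl_idx)→2940, (A,hash)→3320, (C,nl_idx)→3800 …(+2); best=1120 via (C,hash)
  {AB}: card=800; try (A,nl_idx)→1700, (B,hash)→1800, (B,nl_idx)→2400, (A,merge)→2700, (B,merge)→2800, (A,hash)→3400 …(+2); best=1700 via (A,nl_idx)
  {CD}: card=120; try (C,hash)→960, (C,nl_idx)→960, (D,merge)→1440, (C,merge)→1500, (D,hash)→1800, (D,nl)→7260 …(+1); best=960 via (C,hash)
  {DE}: card=2880; try (E,hash)→1920, (D,hash)→1920, (E,merge)→2040, (D,merge)→2040, (E,nl_idx)→3840, (E,nl)→14520 …(+1); best=1920 via (E,hash)
  {ACD}: card=4800; try (A,merge)→3720, (A,hash)→4280, (D,hash)→5200, (A,nl_idx)→6720, (A,nl)→24960, (D,merge)→33280 …(+1); best=3720 via (A,merge)
  {ABC}: card=9600; try (C,hash)→3220, (B,hash)→4920, (C,merge)→10920, (C,nl_idx)→16100, (B,nl_idx)→27520, (B,merge)→33120 …(+2); best=3220 via (C,hash)
  {CDE}: card=2880; try (E,hash)→2760, (E,merge)→2880, (E,nl_idx)→4680, (C,hash)→5520, (E,nl)→15360, (C,nl_idx)→22080 …(+2); best=2760 via (E,hash)
  {ABCD}: card=19200; try (B,hash)→9920, (D,hash)→14500, (B,nl_idx)→56520, (B,merge)→71720, (D,merge)→148180, (B,nl)→483720 …(+1); best=9920 via (B,hash)
  {ACDE}: card=115200; try (A,hash)→8840, (E,hash)→10200, (A,merge)→42000, (E,merge)→71880, (A,nl_idx)→141000, (E,nl_idx)→152520 …(+2); best=8840 via (A,hash)
  {ABCDE}: card=460800; try (E,hash)→30800, (B,hash)→125440, (E,merge)→318080, (E,nl_idx)→605120, (B,nl_idx)→1276040, (B,merge)→2083240 …(+2); best=30800 via (E,hash)

cost=30800; order=D,C,A,B,E; methods=hash,merge,hash,hash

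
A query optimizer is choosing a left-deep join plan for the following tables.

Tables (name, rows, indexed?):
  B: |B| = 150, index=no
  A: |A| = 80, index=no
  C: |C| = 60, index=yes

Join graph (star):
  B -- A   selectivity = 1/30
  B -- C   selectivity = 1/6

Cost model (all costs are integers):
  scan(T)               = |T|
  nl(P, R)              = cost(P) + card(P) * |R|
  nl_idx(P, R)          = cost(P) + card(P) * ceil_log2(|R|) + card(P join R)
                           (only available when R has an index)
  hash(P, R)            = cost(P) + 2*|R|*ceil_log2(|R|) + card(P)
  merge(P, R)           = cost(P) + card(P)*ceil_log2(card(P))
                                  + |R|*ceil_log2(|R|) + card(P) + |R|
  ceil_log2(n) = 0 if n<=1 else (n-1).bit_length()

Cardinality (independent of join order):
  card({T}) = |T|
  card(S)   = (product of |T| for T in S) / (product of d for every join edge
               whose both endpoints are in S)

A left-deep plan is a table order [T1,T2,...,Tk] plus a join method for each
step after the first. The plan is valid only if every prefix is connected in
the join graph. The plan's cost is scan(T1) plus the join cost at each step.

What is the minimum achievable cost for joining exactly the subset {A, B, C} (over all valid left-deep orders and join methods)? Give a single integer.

Selinger DP over subsets of {A,B,C}:
  {B}: scan cost=150, card=150
  {A}: scan cost=80, card=80
  {C}: scan cost=60, card=60
  {AB}: card=400; try (A,hash)→1420, (B,merge)→2070, (A,merge)→2140, (B,hash)→2560, (B,nl)→12080, (A,nl)→12150; best=1420 via (A,hash)
  {BC}: card=1500; try (C,hash)→1020, (B,merge)→1830, (C,merge)→1920, (B,hash)→2520, (C,nl_idx)→2550, (B,nl)→9060 …(+1); best=1020 via (C,hash)
  {ABC}: card=4000; try (C,hash)→2540, (A,hash)→3640, (C,merge)→5840, (C,nl_idx)→7820, (A,merge)→19660, (C,nl)→25420 …(+1); best=2540 via (C,hash)

2540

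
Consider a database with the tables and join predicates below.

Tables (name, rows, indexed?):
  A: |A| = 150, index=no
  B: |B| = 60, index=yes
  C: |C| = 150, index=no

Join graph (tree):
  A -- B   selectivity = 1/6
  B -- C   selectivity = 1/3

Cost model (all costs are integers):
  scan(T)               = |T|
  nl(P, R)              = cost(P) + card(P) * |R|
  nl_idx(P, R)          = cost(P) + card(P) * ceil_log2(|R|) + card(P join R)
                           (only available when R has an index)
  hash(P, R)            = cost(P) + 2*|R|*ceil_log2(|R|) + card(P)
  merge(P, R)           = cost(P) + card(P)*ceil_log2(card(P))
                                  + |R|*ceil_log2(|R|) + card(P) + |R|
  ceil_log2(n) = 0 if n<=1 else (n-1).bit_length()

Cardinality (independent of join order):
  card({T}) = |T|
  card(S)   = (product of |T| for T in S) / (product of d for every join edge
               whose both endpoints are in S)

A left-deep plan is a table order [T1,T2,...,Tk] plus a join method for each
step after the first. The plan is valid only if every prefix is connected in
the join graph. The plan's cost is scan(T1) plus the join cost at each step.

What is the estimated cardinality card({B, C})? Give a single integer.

Tables in S: B(60), C(150)
Edges inside S: B-C(d=3)
numerator = 60 * 150 = 9000
denominator = 3 = 3
card(S) = 9000 / 3 = 3000

3000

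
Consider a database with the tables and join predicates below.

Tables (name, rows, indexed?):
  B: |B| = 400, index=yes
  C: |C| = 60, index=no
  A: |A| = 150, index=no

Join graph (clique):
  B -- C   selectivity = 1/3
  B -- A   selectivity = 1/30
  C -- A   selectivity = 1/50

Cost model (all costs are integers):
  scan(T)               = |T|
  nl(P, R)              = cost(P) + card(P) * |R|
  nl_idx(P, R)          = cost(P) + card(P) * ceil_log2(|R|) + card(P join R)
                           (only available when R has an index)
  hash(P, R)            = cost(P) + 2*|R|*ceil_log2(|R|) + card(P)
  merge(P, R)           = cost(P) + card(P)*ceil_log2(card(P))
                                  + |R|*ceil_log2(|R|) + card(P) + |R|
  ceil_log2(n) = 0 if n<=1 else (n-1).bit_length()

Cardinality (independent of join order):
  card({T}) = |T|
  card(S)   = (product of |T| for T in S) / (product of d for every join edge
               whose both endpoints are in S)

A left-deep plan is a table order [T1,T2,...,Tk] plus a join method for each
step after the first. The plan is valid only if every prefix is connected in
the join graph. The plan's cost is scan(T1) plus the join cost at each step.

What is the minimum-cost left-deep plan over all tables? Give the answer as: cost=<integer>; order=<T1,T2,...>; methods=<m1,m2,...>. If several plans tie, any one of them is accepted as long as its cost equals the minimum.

Selinger DP (subsets sized 1..n):
  {B}: scan cost=400, card=400
  {C}: scan cost=60, card=60
  {A}: scan cost=150, card=150
  {BC}: card=8000; try (C,hash)→1520, (B,merge)→4480, (C,merge)→4820, (B,hash)→7320, (B,nl_idx)→8600, (B,nl)→24060 …(+1); best=1520 via (C,hash)
  {AB}: card=2000; try (A,hash)→3200, (B,nl_idx)→3500, (B,merge)→5500, (A,merge)→5750, (B,hash)→7500, (B,nl)→60150 …(+1); best=3200 via (A,hash)
  {AC}: card=180; try (C,hash)→1020, (A,merge)→1830, (C,merge)→1920, (A,hash)→2520, (A,nl)→9060, (C,nl)→9150; best=1020 via (C,hash)
  {ABC}: card=800; try (B,nl_idx)→3440, (C,hash)→5920, (B,merge)→6640, (B,hash)→8400, (A,hash)→11920, (C,merge)→27620 …(+4); best=3440 via (B,nl_idx)

cost=3440; order=A,C,B; methods=hash,nl_idx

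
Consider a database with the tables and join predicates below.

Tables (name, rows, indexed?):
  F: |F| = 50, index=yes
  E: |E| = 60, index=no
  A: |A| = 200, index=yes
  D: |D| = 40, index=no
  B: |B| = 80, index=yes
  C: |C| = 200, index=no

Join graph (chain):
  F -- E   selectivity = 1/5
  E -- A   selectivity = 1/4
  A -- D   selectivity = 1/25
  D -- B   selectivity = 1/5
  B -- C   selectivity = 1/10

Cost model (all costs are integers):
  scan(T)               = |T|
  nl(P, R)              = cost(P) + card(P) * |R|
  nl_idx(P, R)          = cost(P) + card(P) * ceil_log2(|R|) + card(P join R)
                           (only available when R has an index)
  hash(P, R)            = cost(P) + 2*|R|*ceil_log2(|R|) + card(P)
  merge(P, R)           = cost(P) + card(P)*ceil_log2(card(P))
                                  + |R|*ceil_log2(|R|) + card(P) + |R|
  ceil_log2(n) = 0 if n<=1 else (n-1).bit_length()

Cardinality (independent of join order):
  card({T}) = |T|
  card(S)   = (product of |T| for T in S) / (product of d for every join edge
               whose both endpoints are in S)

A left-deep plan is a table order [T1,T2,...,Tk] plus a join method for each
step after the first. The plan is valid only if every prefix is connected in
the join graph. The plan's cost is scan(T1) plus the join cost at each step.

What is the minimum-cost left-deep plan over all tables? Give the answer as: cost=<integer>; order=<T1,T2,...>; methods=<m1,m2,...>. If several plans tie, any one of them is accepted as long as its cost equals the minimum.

cost=827440; order=D,A,E,F,B,C; methods=nl_idx,hash,hash,hash,hash

Selinger DP (subsets sized 1..n):
  {F}: scan cost=50, card=50
  {E}: scan cost=60, card=60
  {A}: scan cost=200, card=200
  {D}: scan cost=40, card=40
  {B}: scan cost=80, card=80
  {C}: scan cost=200, card=200
  {EF}: card=600; try (F,hash)→720, (E,hash)→820, (E,merge)→820, (F,merge)→830, (F,nl_idx)→1020, (E,nl)→3050 …(+1); best=720 via (F,hash)
  {AE}: card=3000; try (E,hash)→1120, (A,merge)→2280, (E,merge)→2420, (A,hash)→3320, (A,nl_idx)→3540, (A,nl)→12060 …(+1); best=1120 via (E,hash)
  {AD}: card=320; try (A,nl_idx)→680, (D,hash)→880, (A,merge)→2120, (D,merge)→2280, (A,hash)→3280, (A,nl)→8040 …(+1); best=680 via (A,nl_idx)
  {BD}: card=640; try (D,hash)→640, (B,merge)→960, (B,nl_idx)→960, (D,merge)→1000, (B,hash)→1200, (B,nl)→3240 …(+1); best=640 via (D,hash)
  {BC}: card=1600; try (B,hash)→1520, (C,merge)→2520, (B,merge)→2640, (B,nl_idx)→3200, (C,hash)→3360, (C,nl)→16080 …(+1); best=1520 via (B,hash)
  {AEF}: card=30000; try (A,hash)→4520, (F,hash)→4720, (A,merge)→9120, (A,nl_idx)→35520, (F,merge)→40470, (F,nl_idx)→49120 …(+2); best=4520 via (A,hash)
  {ADE}: card=4800; try (E,hash)→1720, (E,merge)→4300, (D,hash)→4600, (E,nl)→19880, (D,merge)→40400, (D,nl)→121120; best=1720 via (E,hash)
  {ABD}: card=5120; try (B,hash)→2120, (A,hash)→4480, (B,merge)→4520, (B,nl_idx)→8040, (A,merge)→9480, (A,nl_idx)→10880 …(+2); best=2120 via (B,hash)
  {BCD}: card=12800; try (D,hash)→3600, (C,hash)→4480, (C,merge)→9480, (D,merge)→21000, (D,nl)→65520, (C,nl)→128640; best=3600 via (D,hash)
  {ADEF}: card=48000; try (F,hash)→7120, (D,hash)→35000, (F,merge)→69270, (F,nl_idx)→78520, (F,nl)→241720, (D,merge)→484800 …(+1); best=7120 via (F,hash)
  {ABDE}: card=76800; try (B,hash)→7640, (E,hash)→7960, (B,merge)→69560, (E,merge)→74220, (B,nl_idx)→112120, (E,nl)→309320 …(+1); best=7640 via (B,hash)
  {ABCD}: card=102400; try (C,hash)→10440, (A,hash)→19600, (C,merge)→75600, (A,merge)→197400, (A,nl_idx)→208400, (C,nl)→1026120 …(+1); best=10440 via (C,hash)
  {ABDEF}: card=768000; try (B,hash)→56240, (F,hash)→85040, (B,merge)→823760, (B,nl_idx)→1111120, (F,nl_idx)→1236440, (F,merge)→1390390 …(+2); best=56240 via (B,hash)
  {ABCDE}: card=1536000; try (C,hash)→87640, (E,hash)→113560, (C,merge)→1391840, (E,merge)→1854060, (E,nl)→6154440, (C,nl)→15367640; best=87640 via (C,hash)
  {ABCDEF}: card=15360000; try (C,hash)→827440, (F,hash)→1624240, (C,merge)→16186040, (F,nl_idx)→24663640, (F,merge)→33879990, (F,nl)→76887640 …(+1); best=827440 via (C,hash)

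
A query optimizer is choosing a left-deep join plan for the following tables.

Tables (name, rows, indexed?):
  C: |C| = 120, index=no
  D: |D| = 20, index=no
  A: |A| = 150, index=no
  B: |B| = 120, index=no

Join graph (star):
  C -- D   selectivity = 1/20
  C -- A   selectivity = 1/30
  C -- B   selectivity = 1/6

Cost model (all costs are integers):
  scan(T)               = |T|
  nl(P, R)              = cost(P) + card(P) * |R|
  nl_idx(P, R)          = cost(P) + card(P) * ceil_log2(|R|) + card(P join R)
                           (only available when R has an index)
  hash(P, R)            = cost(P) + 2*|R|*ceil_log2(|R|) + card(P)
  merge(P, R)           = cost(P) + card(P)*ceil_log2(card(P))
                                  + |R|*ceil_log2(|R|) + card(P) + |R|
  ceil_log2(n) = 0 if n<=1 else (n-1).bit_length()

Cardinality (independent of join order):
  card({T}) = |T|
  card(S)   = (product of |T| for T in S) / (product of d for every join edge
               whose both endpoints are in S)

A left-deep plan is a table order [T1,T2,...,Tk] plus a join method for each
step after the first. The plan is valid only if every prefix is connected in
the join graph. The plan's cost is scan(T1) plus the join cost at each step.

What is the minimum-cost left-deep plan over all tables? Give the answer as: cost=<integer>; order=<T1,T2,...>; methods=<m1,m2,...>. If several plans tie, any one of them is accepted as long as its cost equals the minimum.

cost=5030; order=C,D,A,B; methods=hash,merge,hash

Selinger DP (subsets sized 1..n):
  {C}: scan cost=120, card=120
  {D}: scan cost=20, card=20
  {A}: scan cost=150, card=150
  {B}: scan cost=120, card=120
  {CD}: card=120; try (D,hash)→440, (C,merge)→1100, (D,merge)→1200, (C,hash)→1720, (C,nl)→2420, (D,nl)→2520; best=440 via (D,hash)
  {AC}: card=600; try (C,hash)→1980, (A,merge)→2430, (C,merge)→2460, (A,hash)→2640, (A,nl)→18120, (C,nl)→18150; best=1980 via (C,hash)
  {BC}: card=2400; try (C,hash)→1920, (B,hash)→1920, (C,merge)→2040, (B,merge)→2040, (C,nl)→14520, (B,nl)→14520; best=1920 via (C,hash)
  {ACD}: card=600; try (A,merge)→2750, (D,hash)→2780, (A,hash)→2960, (D,merge)→8700, (D,nl)→13980, (A,nl)→18440; best=2750 via (A,merge)
  {BCD}: card=2400; try (B,hash)→2240, (B,merge)→2360, (D,hash)→4520, (B,nl)→14840, (D,merge)→33240, (D,nl)→49920; best=2240 via (B,hash)
  {ABC}: card=12000; try (B,hash)→4260, (A,hash)→6720, (B,merge)→9540, (A,merge)→34470, (B,nl)→73980, (A,nl)→361920; best=4260 via (B,hash)
  {ABCD}: card=12000; try (B,hash)→5030, (A,hash)→7040, (B,merge)→10310, (D,hash)→16460, (A,merge)→34790, (B,nl)→74750 …(+3); best=5030 via (B,hash)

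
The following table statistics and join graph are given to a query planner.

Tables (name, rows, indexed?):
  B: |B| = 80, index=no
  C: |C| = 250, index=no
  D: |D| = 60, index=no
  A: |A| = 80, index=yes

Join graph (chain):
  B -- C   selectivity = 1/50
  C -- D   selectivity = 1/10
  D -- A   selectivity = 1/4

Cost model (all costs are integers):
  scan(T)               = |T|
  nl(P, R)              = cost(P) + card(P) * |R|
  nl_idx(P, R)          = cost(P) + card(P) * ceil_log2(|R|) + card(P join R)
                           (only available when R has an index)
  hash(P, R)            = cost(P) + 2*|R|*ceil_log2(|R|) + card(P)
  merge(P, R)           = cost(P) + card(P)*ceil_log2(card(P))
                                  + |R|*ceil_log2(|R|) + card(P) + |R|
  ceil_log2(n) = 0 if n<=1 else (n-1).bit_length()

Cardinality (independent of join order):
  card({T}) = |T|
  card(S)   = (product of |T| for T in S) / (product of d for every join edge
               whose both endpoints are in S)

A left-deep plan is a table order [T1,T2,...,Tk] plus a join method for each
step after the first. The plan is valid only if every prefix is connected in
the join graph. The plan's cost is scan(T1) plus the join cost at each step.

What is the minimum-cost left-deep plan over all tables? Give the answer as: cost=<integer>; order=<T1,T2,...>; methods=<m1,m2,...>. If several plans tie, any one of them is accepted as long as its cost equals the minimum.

cost=6260; order=C,B,D,A; methods=hash,hash,hash

Selinger DP (subsets sized 1..n):
  {B}: scan cost=80, card=80
  {C}: scan cost=250, card=250
  {D}: scan cost=60, card=60
  {A}: scan cost=80, card=80
  {BC}: card=400; try (B,hash)→1620, (C,merge)→2970, (B,merge)→3140, (C,hash)→4160, (C,nl)→20080, (B,nl)→20250; best=1620 via (B,hash)
  {CD}: card=1500; try (D,hash)→1220, (C,merge)→2730, (D,merge)→2920, (C,hash)→4120, (C,nl)→15060, (D,nl)→15250; best=1220 via (D,hash)
  {AD}: card=1200; try (D,hash)→880, (A,merge)→1120, (D,merge)→1140, (A,hash)→1240, (A,nl_idx)→1680, (A,nl)→4860 …(+1); best=880 via (D,hash)
  {BCD}: card=2400; try (D,hash)→2740, (B,hash)→3840, (D,merge)→6040, (B,merge)→19860, (D,nl)→25620, (B,nl)→121220; best=2740 via (D,hash)
  {ACD}: card=30000; try (A,hash)→3840, (C,hash)→6080, (C,merge)→17530, (A,merge)→19860, (A,nl_idx)→41720, (A,nl)→121220 …(+1); best=3840 via (A,hash)
  {ABCD}: card=48000; try (A,hash)→6260, (A,merge)→34580, (B,hash)→34960, (A,nl_idx)→67540, (A,nl)→194740, (B,merge)→484480 …(+1); best=6260 via (A,hash)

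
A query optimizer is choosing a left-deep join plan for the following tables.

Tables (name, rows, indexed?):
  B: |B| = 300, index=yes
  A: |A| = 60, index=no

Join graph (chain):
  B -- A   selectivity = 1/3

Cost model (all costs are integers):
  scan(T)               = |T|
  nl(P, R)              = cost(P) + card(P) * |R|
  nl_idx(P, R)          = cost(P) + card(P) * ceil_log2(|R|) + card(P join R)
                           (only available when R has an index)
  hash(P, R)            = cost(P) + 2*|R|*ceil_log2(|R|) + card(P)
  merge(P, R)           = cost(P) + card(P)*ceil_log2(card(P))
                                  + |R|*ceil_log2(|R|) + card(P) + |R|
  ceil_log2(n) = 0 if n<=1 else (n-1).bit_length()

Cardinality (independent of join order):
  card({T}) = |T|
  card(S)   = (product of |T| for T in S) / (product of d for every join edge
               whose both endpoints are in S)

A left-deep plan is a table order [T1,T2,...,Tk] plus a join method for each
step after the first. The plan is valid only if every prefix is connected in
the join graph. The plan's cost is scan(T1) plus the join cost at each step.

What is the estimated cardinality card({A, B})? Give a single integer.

6000

Tables in S: A(60), B(300)
Edges inside S: B-A(d=3)
numerator = 60 * 300 = 18000
denominator = 3 = 3
card(S) = 18000 / 3 = 6000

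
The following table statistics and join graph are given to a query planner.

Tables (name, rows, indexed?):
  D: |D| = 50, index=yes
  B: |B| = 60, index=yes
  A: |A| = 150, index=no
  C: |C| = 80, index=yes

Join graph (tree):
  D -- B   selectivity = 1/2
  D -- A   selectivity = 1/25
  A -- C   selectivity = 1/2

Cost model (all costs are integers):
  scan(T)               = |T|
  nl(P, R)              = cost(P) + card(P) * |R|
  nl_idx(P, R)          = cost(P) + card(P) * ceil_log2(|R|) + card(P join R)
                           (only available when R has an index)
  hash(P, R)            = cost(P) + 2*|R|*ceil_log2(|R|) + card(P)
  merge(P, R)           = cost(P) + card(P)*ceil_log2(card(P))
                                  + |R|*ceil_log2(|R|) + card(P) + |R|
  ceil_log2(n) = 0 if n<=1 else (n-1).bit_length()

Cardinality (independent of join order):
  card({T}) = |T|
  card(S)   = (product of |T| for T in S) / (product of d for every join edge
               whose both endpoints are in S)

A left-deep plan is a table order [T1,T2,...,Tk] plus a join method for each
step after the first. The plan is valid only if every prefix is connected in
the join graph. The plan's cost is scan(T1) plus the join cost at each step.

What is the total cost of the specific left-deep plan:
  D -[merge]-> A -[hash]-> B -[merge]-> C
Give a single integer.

138410

step 1: scan D: cost=50, card=50
step 2: join A via merge
    card(P join A) = 50*150/(25) = 300
    cost = 50 + 50*6 + 150*8 + 50 + 150 = 1750
step 3: join B via hash
    card(P join B) = 300*60/(2) = 9000
    cost = 1750 + 2*60*6 + 300 = 2770
step 4: join C via merge
    card(P join C) = 9000*80/(2) = 360000
    cost = 2770 + 9000*14 + 80*7 + 9000 + 80 = 138410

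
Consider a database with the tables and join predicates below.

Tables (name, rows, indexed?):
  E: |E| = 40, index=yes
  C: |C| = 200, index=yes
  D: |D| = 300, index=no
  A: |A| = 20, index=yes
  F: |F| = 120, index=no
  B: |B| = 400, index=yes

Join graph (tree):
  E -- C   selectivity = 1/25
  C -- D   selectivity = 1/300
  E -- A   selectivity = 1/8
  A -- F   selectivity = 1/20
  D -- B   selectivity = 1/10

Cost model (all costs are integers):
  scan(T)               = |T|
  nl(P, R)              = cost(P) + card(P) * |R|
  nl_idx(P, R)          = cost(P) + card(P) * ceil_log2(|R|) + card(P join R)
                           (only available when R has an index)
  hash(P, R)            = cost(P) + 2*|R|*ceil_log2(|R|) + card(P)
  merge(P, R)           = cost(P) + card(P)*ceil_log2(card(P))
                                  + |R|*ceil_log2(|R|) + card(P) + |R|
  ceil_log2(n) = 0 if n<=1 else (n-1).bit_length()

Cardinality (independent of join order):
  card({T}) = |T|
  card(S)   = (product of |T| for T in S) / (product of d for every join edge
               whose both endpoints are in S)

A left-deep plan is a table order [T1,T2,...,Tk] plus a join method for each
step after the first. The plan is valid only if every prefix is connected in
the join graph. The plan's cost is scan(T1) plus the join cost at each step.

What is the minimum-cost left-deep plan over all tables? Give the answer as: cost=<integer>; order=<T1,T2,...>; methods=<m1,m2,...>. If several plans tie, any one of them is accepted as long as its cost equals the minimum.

Selinger DP (subsets sized 1..n):
  {E}: scan cost=40, card=40
  {C}: scan cost=200, card=200
  {D}: scan cost=300, card=300
  {A}: scan cost=20, card=20
  {F}: scan cost=120, card=120
  {B}: scan cost=400, card=400
  {CE}: card=320; try (C,nl_idx)→680, (E,hash)→880, (E,nl_idx)→1720, (C,merge)→2120, (E,merge)→2280, (C,hash)→3280 …(+2); best=680 via (C,nl_idx)
  {AE}: card=100; try (E,nl_idx)→240, (A,hash)→280, (A,nl_idx)→340, (E,merge)→420, (A,merge)→440, (E,hash)→520 …(+2); best=240 via (E,nl_idx)
  {CD}: card=200; try (C,nl_idx)→2900, (C,hash)→3800, (D,merge)→5000, (C,merge)→5100, (D,hash)→5800, (D,nl)→60200 …(+1); best=2900 via (C,nl_idx)
  {BD}: card=12000; try (D,hash)→6200, (B,merge)→7300, (D,merge)→7400, (B,hash)→7800, (B,nl_idx)→15000, (B,nl)→120300 …(+1); best=6200 via (D,hash)
  {AF}: card=120; try (A,hash)→440, (A,nl_idx)→840, (F,merge)→1100, (A,merge)→1200, (F,hash)→1720, (F,nl)→2420 …(+1); best=440 via (A,hash)
  {CDE}: card=320; try (E,hash)→3580, (E,nl_idx)→4420, (E,merge)→4980, (D,hash)→6400, (D,merge)→6880, (E,nl)→10900 …(+1); best=3580 via (E,hash)
  {ACE}: card=800; try (A,hash)→1200, (C,nl_idx)→1840, (C,merge)→2840, (A,nl_idx)→3080, (C,hash)→3540, (A,merge)→4000 …(+2); best=1200 via (A,hash)
  {AEF}: card=600; try (E,hash)→1040, (E,merge)→1680, (E,nl_idx)→1760, (F,merge)→2000, (F,hash)→2020, (E,nl)→5240 …(+1); best=1040 via (E,hash)
  {BCD}: card=8000; try (B,merge)→8700, (B,hash)→10300, (B,nl_idx)→12700, (C,hash)→21400, (B,nl)→82900, (C,nl_idx)→110200 …(+2); best=8700 via (B,merge)
  {ACDE}: card=800; try (A,hash)→4100, (A,nl_idx)→5980, (A,merge)→6900, (D,hash)→7400, (A,nl)→9980, (D,merge)→13000 …(+1); best=4100 via (A,hash)
  {BCDE}: card=12800; try (B,merge)→10780, (B,hash)→11100, (E,hash)→17180, (B,nl_idx)→19260, (E,nl_idx)→69500, (E,merge)→120980 …(+2); best=10780 via (B,merge)
  {ACEF}: card=4800; try (F,hash)→3680, (C,hash)→4840, (C,merge)→9440, (C,nl_idx)→10640, (F,merge)→10960, (F,nl)→97200 …(+1); best=3680 via (F,hash)
  {ACDEF}: card=4800; try (F,hash)→6580, (F,merge)→13860, (D,hash)→13880, (D,merge)→73880, (F,nl)→100100, (D,nl)→1443680; best=6580 via (F,hash)
  {ABCDE}: card=32000; try (B,hash)→12100, (B,merge)→16900, (A,hash)→23780, (B,nl_idx)→43300, (A,nl_idx)→106780, (A,merge)→202900 …(+2); best=12100 via (B,hash)
  {ABCDEF}: card=192000; try (B,hash)→18580, (F,hash)→45780, (B,merge)→77780, (B,nl_idx)→241780, (F,merge)→525060, (B,nl)→1926580 …(+1); best=18580 via (B,hash)

cost=18580; order=D,C,E,A,F,B; methods=nl_idx,hash,hash,hash,hash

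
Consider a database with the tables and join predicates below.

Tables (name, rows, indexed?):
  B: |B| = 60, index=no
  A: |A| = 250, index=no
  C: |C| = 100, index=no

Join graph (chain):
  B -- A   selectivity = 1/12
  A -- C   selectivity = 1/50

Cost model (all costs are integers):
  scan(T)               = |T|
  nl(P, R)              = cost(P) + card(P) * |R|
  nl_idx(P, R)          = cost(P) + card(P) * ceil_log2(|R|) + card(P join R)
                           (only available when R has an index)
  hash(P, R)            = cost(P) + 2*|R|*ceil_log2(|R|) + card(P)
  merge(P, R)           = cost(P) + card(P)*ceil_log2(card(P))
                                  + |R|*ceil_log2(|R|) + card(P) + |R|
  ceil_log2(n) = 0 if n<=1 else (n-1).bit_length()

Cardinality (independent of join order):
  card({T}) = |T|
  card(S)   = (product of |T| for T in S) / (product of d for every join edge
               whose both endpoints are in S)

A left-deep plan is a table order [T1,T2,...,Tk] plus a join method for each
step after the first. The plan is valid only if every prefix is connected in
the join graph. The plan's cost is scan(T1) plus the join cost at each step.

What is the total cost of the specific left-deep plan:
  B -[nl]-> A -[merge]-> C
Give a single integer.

step 1: scan B: cost=60, card=60
step 2: join A via nl
    card(P join A) = 60*250/(12) = 1250
    cost = 60 + 60*250 = 15060
step 3: join C via merge
    card(P join C) = 1250*100/(50) = 2500
    cost = 15060 + 1250*11 + 100*7 + 1250 + 100 = 30860

30860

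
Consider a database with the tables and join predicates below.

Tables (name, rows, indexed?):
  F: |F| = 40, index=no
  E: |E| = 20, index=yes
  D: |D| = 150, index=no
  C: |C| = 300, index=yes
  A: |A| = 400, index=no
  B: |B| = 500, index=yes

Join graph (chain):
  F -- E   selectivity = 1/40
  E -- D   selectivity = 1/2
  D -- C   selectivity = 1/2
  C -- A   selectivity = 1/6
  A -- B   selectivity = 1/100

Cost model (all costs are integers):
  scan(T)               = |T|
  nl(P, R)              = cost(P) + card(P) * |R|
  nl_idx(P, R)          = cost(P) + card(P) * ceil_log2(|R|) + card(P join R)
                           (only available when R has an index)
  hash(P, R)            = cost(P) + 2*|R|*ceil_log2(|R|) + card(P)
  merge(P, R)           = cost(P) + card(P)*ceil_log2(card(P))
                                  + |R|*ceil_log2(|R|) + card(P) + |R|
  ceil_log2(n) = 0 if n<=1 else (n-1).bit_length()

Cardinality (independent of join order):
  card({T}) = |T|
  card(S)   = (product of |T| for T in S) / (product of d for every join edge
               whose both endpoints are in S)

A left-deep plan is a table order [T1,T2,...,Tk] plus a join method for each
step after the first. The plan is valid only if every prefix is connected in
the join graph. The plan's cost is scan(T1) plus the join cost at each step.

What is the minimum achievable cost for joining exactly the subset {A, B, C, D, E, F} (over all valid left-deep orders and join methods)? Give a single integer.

Selinger DP over subsets of {A,B,C,D,E,F}:
  {F}: scan cost=40, card=40
  {E}: scan cost=20, card=20
  {D}: scan cost=150, card=150
  {C}: scan cost=300, card=300
  {A}: scan cost=400, card=400
  {B}: scan cost=500, card=500
  {EF}: card=20; try (E,nl_idx)→260, (E,hash)→280, (F,merge)→420, (E,merge)→440, (F,hash)→520, (F,nl)→820 …(+1); best=260 via (E,nl_idx)
  {DE}: card=1500; try (E,hash)→500, (D,merge)→1490, (E,merge)→1620, (E,nl_idx)→2400, (D,hash)→2440, (D,nl)→3020 …(+1); best=500 via (E,hash)
  {CD}: card=22500; try (D,hash)→3000, (C,merge)→4500, (D,merge)→4650, (C,hash)→5700, (C,nl_idx)→24000, (C,nl)→45150 …(+1); best=3000 via (D,hash)
  {AC}: card=20000; try (C,hash)→6200, (A,merge)→7300, (C,merge)→7400, (A,hash)→7800, (C,nl_idx)→24000, (A,nl)→120300 …(+1); best=6200 via (C,hash)
  {AB}: card=2000; try (B,nl_idx)→6000, (A,hash)→8200, (B,merge)→9400, (A,merge)→9500, (B,hash)→9800, (B,nl)→200400 …(+1); best=6000 via (B,nl_idx)
  {DEF}: card=1500; try (D,merge)→1730, (F,hash)→2480, (D,hash)→2680, (D,nl)→3260, (F,merge)→18780, (F,nl)→60500; best=1730 via (D,merge)
  {CDE}: card=225000; try (C,hash)→7400, (C,merge)→21500, (E,hash)→25700, (C,nl_idx)→239000, (E,nl_idx)→340500, (E,merge)→363120 …(+2); best=7400 via (C,hash)
  {ACD}: card=1500000; try (D,hash)→28600, (A,hash)→32700, (D,merge)→327550, (A,merge)→367000, (D,nl)→3006200, (A,nl)→9003000; best=28600 via (D,hash)
  {ABC}: card=100000; try (C,hash)→13400, (C,merge)→33000, (B,hash)→35200, (C,nl_idx)→124000, (B,nl_idx)→286200, (B,merge)→331200 …(+2); best=13400 via (C,hash)
  {CDEF}: card=225000; try (C,hash)→8630, (C,merge)→22730, (F,hash)→232880, (C,nl_idx)→240230, (C,nl)→451730, (F,merge)→4282680 …(+1); best=8630 via (C,hash)
  {ACDE}: card=15000000; try (A,hash)→239600, (E,hash)→1528800, (A,merge)→4286400, (E,nl_idx)→22528600, (E,nl)→30028600, (E,merge)→33028720 …(+1); best=239600 via (A,hash)
  {ABCD}: card=7500000; try (D,hash)→115800, (B,hash)→1537600, (D,merge)→1814750, (D,nl)→15013400, (B,nl_idx)→21028600, (B,merge)→33033600 …(+1); best=115800 via (D,hash)
  {ACDEF}: card=15000000; try (A,hash)→240830, (A,merge)→4287630, (F,hash)→15240080, (A,nl)→90008630, (F,merge)→375239880, (F,nl)→600239600; best=240830 via (A,hash)
  {ABCDE}: card=75000000; try (E,hash)→7616000, (B,hash)→15248600, (E,nl_idx)→112615800, (E,nl)→150115800, (E,merge)→180115920, (B,nl_idx)→210239600 …(+2); best=7616000 via (E,hash)
  {ABCDEF}: card=75000000; try (B,hash)→15249830, (F,hash)→82616480, (B,nl_idx)→210240830, (B,merge)→375245830, (F,merge)→2107616280, (F,nl)→3007616000 …(+1); best=15249830 via (B,hash)

15249830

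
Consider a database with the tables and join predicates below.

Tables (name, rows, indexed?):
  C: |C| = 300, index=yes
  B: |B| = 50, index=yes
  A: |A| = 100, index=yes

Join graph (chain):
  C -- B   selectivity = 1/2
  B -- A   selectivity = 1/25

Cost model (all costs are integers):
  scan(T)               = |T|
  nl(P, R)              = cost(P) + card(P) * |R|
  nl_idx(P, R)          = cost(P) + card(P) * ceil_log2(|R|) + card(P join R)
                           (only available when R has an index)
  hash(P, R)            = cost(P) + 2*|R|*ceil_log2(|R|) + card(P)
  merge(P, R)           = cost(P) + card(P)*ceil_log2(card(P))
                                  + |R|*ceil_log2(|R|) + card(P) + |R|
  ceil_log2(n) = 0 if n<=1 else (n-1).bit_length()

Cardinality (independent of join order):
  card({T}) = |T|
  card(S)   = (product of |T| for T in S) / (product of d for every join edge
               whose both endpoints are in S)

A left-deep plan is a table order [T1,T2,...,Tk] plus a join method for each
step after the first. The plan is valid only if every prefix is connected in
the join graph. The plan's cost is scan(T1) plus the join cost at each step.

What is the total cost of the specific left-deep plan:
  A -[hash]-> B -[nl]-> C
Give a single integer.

60800

step 1: scan A: cost=100, card=100
step 2: join B via hash
    card(P join B) = 100*50/(25) = 200
    cost = 100 + 2*50*6 + 100 = 800
step 3: join C via nl
    card(P join C) = 200*300/(2) = 30000
    cost = 800 + 200*300 = 60800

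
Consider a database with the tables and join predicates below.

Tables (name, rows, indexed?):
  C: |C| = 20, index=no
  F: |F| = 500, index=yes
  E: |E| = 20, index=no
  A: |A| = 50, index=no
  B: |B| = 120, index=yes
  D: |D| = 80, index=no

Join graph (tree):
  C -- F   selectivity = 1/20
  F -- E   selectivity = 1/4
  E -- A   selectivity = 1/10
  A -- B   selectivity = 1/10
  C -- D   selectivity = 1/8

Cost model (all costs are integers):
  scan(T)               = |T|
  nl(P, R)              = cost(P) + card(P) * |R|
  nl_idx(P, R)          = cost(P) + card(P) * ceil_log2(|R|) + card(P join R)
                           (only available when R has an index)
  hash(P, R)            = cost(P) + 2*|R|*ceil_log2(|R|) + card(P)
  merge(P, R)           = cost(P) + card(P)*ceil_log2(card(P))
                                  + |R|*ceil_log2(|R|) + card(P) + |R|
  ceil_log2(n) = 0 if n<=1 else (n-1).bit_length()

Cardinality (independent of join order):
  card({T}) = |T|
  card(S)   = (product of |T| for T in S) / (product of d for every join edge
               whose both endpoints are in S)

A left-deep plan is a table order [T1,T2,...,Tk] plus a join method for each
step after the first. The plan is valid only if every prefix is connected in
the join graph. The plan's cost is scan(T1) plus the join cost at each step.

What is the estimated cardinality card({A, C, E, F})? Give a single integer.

12500

Tables in S: A(50), C(20), E(20), F(500)
Edges inside S: C-F(d=20), F-E(d=4), E-A(d=10)
numerator = 50 * 20 * 20 * 500 = 10000000
denominator = 20 * 4 * 10 = 800
card(S) = 10000000 / 800 = 12500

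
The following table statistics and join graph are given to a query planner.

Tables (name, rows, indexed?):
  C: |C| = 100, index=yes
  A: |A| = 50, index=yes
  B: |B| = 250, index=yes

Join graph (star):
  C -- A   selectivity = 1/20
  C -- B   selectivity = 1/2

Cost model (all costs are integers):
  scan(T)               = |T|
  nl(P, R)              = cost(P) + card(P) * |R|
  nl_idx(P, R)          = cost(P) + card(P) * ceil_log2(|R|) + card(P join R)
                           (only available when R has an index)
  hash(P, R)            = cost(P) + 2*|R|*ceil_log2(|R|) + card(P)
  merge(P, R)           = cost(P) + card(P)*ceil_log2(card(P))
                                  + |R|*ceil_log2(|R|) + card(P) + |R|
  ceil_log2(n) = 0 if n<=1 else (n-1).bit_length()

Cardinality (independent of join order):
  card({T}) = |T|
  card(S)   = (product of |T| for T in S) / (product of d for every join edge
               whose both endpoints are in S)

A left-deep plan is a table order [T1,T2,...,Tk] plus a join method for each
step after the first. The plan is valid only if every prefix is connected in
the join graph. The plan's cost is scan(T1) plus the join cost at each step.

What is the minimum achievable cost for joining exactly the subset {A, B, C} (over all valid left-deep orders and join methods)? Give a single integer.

4900

Selinger DP over subsets of {A,B,C}:
  {C}: scan cost=100, card=100
  {A}: scan cost=50, card=50
  {B}: scan cost=250, card=250
  {AC}: card=250; try (C,nl_idx)→650, (A,hash)→800, (A,nl_idx)→950, (C,merge)→1200, (A,merge)→1250, (C,hash)→1500 …(+2); best=650 via (C,nl_idx)
  {BC}: card=12500; try (C,hash)→1900, (B,merge)→3150, (C,merge)→3300, (B,hash)→4200, (B,nl_idx)→13400, (C,nl_idx)→14500 …(+2); best=1900 via (C,hash)
  {ABC}: card=31250; try (B,hash)→4900, (B,merge)→5150, (A,hash)→15000, (B,nl_idx)→33900, (B,nl)→63150, (A,nl_idx)→108150 …(+2); best=4900 via (B,hash)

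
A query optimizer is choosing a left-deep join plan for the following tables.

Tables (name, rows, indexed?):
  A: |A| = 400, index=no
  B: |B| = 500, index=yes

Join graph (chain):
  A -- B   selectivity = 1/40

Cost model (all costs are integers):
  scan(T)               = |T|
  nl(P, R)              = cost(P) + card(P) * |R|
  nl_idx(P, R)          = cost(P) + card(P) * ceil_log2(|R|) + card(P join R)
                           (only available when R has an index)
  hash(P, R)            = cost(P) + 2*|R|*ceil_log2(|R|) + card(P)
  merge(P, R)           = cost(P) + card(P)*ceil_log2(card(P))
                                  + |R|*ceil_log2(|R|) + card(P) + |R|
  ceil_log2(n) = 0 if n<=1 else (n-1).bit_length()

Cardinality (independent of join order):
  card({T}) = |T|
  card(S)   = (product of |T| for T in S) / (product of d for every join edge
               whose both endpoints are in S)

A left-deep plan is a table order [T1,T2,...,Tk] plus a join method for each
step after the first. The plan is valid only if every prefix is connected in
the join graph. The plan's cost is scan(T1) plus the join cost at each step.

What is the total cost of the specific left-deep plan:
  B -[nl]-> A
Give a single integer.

200500

step 1: scan B: cost=500, card=500
step 2: join A via nl
    card(P join A) = 500*400/(40) = 5000
    cost = 500 + 500*400 = 200500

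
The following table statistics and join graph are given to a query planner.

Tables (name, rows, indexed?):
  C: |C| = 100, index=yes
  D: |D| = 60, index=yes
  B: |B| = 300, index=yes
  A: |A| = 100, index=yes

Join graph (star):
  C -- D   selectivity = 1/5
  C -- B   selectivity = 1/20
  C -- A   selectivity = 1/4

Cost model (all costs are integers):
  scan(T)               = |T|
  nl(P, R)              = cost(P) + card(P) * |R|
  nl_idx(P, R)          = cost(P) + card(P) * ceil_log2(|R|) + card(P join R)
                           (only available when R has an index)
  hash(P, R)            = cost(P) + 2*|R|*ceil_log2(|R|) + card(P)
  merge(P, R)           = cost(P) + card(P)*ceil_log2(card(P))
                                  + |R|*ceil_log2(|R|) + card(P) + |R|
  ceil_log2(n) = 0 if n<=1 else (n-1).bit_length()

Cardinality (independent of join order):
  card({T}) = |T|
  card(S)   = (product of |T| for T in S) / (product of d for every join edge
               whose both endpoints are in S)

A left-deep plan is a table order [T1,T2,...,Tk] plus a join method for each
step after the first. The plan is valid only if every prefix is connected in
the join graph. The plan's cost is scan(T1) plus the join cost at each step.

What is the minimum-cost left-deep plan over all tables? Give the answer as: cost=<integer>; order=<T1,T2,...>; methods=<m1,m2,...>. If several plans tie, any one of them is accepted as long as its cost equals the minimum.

cost=23620; order=B,C,D,A; methods=hash,hash,hash

Selinger DP (subsets sized 1..n):
  {C}: scan cost=100, card=100
  {D}: scan cost=60, card=60
  {B}: scan cost=300, card=300
  {A}: scan cost=100, card=100
  {CD}: card=1200; try (D,hash)→920, (C,merge)→1280, (D,merge)→1320, (C,hash)→1520, (C,nl_idx)→1680, (D,nl_idx)→1900 …(+2); best=920 via (D,hash)
  {BC}: card=1500; try (C,hash)→2000, (B,nl_idx)→2500, (C,nl_idx)→3900, (B,merge)→3900, (C,merge)→4100, (B,hash)→5600 …(+2); best=2000 via (C,hash)
  {AC}: card=2500; try (C,hash)→1600, (A,hash)→1600, (C,merge)→1700, (A,merge)→1700, (C,nl_idx)→3300, (A,nl_idx)→3300 …(+2); best=1600 via (C,hash)
  {BCD}: card=18000; try (D,hash)→4220, (B,hash)→7520, (B,merge)→18320, (D,merge)→20420, (D,nl_idx)→29000, (B,nl_idx)→29720 …(+2); best=4220 via (D,hash)
  {ACD}: card=30000; try (A,hash)→3520, (D,hash)→4820, (A,merge)→16120, (D,merge)→34520, (A,nl_idx)→39320, (D,nl_idx)→46600 …(+2); best=3520 via (A,hash)
  {ABC}: card=37500; try (A,hash)→4900, (B,hash)→9500, (A,merge)→20800, (B,merge)→37100, (A,nl_idx)→50000, (B,nl_idx)→61600 …(+2); best=4900 via (A,hash)
  {ABCD}: card=450000; try (A,hash)→23620, (B,hash)→38920, (D,hash)→43120, (A,merge)→293020, (B,merge)→486520, (A,nl_idx)→580220 …(+6); best=23620 via (A,hash)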